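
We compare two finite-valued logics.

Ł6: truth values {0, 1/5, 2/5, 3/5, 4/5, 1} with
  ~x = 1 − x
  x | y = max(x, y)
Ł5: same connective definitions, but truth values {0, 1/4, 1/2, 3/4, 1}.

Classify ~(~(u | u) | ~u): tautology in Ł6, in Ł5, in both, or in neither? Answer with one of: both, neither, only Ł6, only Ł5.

In Ł6: at u = 0 the value is 0 — not a tautology.
In Ł5: at u = 0 the value is 0 — not a tautology.

neither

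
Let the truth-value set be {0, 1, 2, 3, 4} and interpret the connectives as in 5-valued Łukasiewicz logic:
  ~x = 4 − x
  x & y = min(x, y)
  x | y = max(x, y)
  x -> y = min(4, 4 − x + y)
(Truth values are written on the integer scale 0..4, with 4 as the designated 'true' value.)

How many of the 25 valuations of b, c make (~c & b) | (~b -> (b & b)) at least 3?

15

value 4: 15 assignments (counts)
value 2: 5 assignments
value 0: 5 assignments
So 15 of the 25 assignments meet the threshold.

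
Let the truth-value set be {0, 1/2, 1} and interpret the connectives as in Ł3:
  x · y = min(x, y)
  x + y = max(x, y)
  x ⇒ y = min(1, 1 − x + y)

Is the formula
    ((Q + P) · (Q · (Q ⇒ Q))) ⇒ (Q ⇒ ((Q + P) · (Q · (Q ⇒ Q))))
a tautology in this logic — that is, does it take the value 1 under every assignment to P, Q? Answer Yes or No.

Yes

P = 0, Q = 0 ↦ 1
P = 0, Q = 1/2 ↦ 1
P = 0, Q = 1 ↦ 1
P = 1/2, Q = 0 ↦ 1
P = 1/2, Q = 1/2 ↦ 1
P = 1/2, Q = 1 ↦ 1
P = 1, Q = 0 ↦ 1
P = 1, Q = 1/2 ↦ 1
P = 1, Q = 1 ↦ 1
Every assignment gives a value ≥ 1.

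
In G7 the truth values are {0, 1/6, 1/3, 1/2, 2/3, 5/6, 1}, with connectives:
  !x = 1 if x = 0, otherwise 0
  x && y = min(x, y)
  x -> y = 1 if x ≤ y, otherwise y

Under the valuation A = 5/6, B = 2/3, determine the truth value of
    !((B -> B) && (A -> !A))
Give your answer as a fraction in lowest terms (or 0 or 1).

B -> B = 2/3 -> 2/3 = 1
!A = !5/6 = 0
A -> !A = 5/6 -> 0 = 0
(B -> B) && (A -> !A) = 1 && 0 = 0
!((B -> B) && (A -> !A)) = !0 = 1

1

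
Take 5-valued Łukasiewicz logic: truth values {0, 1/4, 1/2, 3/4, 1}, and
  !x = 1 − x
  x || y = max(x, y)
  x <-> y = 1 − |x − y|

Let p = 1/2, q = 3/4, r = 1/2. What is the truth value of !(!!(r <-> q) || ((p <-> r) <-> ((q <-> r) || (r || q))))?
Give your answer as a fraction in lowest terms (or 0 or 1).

1/4

r <-> q = 1/2 <-> 3/4 = 3/4
!(r <-> q) = !3/4 = 1/4
!!(r <-> q) = !1/4 = 3/4
p <-> r = 1/2 <-> 1/2 = 1
q <-> r = 3/4 <-> 1/2 = 3/4
r || q = 1/2 || 3/4 = 3/4
(q <-> r) || (r || q) = 3/4 || 3/4 = 3/4
(p <-> r) <-> ((q <-> r) || (r || q)) = 1 <-> 3/4 = 3/4
!!(r <-> q) || ((p <-> r) <-> ((q <-> r) || (r || q))) = 3/4 || 3/4 = 3/4
!(!!(r <-> q) || ((p <-> r) <-> ((q <-> r) || (r || q)))) = !3/4 = 1/4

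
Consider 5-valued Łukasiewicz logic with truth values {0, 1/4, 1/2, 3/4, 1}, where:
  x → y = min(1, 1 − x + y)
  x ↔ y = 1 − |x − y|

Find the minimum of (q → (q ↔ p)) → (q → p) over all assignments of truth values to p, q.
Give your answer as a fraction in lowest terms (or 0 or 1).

1/2

Take p = 0, q = 1/2:
q ↔ p = 1/2 ↔ 0 = 1/2
q → (q ↔ p) = 1/2 → 1/2 = 1
q → p = 1/2 → 0 = 1/2
(q → (q ↔ p)) → (q → p) = 1 → 1/2 = 1/2
No assignment yields a value below 1/2, so this is the minimum.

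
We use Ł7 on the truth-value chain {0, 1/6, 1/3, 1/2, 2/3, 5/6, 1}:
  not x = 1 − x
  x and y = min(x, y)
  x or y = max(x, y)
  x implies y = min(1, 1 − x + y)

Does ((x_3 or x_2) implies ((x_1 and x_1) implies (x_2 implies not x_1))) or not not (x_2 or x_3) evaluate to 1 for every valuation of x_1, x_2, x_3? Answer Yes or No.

No

Counterexample: take x_1 = 5/6, x_2 = 2/3, x_3 = 5/6.
x_3 or x_2 = 5/6 or 2/3 = 5/6
x_1 and x_1 = 5/6 and 5/6 = 5/6
not x_1 = not 5/6 = 1/6
x_2 implies not x_1 = 2/3 implies 1/6 = 1/2
(x_1 and x_1) implies (x_2 implies not x_1) = 5/6 implies 1/2 = 2/3
(x_3 or x_2) implies ((x_1 and x_1) implies (x_2 implies not x_1)) = 5/6 implies 2/3 = 5/6
x_2 or x_3 = 2/3 or 5/6 = 5/6
not (x_2 or x_3) = not 5/6 = 1/6
not not (x_2 or x_3) = not 1/6 = 5/6
((x_3 or x_2) implies ((x_1 and x_1) implies (x_2 implies not x_1))) or not not (x_2 or x_3) = 5/6 or 5/6 = 5/6
This gives 5/6 ≠ 1.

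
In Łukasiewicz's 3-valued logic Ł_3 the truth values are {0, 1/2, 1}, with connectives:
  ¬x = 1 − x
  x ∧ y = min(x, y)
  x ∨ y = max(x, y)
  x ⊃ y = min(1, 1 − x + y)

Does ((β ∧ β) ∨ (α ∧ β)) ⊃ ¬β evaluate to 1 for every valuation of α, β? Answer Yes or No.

No

Counterexample: take α = 0, β = 1.
β ∧ β = 1 ∧ 1 = 1
α ∧ β = 0 ∧ 1 = 0
(β ∧ β) ∨ (α ∧ β) = 1 ∨ 0 = 1
¬β = ¬1 = 0
((β ∧ β) ∨ (α ∧ β)) ⊃ ¬β = 1 ⊃ 0 = 0
This gives 0 ≠ 1.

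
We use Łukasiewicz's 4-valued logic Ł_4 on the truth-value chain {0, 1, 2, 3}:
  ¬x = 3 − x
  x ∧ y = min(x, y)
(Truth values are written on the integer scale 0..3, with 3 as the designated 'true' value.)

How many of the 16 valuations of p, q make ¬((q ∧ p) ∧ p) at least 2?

p = 0, q = 0 ↦ 3  ≥
p = 0, q = 1 ↦ 3  ≥
p = 0, q = 2 ↦ 3  ≥
p = 0, q = 3 ↦ 3  ≥
p = 1, q = 0 ↦ 3  ≥
p = 1, q = 1 ↦ 2  ≥
p = 1, q = 2 ↦ 2  ≥
p = 1, q = 3 ↦ 2  ≥
p = 2, q = 0 ↦ 3  ≥
p = 2, q = 1 ↦ 2  ≥
p = 2, q = 2 ↦ 1  <
p = 2, q = 3 ↦ 1  <
p = 3, q = 0 ↦ 3  ≥
p = 3, q = 1 ↦ 2  ≥
p = 3, q = 2 ↦ 1  <
p = 3, q = 3 ↦ 0  <
So 12 of the 16 assignments meet the threshold.

12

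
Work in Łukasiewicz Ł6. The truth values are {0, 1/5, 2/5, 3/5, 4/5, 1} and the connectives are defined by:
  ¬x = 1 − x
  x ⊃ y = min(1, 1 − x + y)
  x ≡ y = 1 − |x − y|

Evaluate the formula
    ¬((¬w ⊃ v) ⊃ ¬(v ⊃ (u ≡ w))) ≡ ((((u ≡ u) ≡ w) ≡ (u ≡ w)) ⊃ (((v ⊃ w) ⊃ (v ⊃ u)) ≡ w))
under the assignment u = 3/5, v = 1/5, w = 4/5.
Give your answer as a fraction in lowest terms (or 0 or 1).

¬w = ¬4/5 = 1/5
¬w ⊃ v = 1/5 ⊃ 1/5 = 1
u ≡ w = 3/5 ≡ 4/5 = 4/5
v ⊃ (u ≡ w) = 1/5 ⊃ 4/5 = 1
¬(v ⊃ (u ≡ w)) = ¬1 = 0
(¬w ⊃ v) ⊃ ¬(v ⊃ (u ≡ w)) = 1 ⊃ 0 = 0
¬((¬w ⊃ v) ⊃ ¬(v ⊃ (u ≡ w))) = ¬0 = 1
u ≡ u = 3/5 ≡ 3/5 = 1
(u ≡ u) ≡ w = 1 ≡ 4/5 = 4/5
u ≡ w = 3/5 ≡ 4/5 = 4/5
((u ≡ u) ≡ w) ≡ (u ≡ w) = 4/5 ≡ 4/5 = 1
v ⊃ w = 1/5 ⊃ 4/5 = 1
v ⊃ u = 1/5 ⊃ 3/5 = 1
(v ⊃ w) ⊃ (v ⊃ u) = 1 ⊃ 1 = 1
((v ⊃ w) ⊃ (v ⊃ u)) ≡ w = 1 ≡ 4/5 = 4/5
(((u ≡ u) ≡ w) ≡ (u ≡ w)) ⊃ (((v ⊃ w) ⊃ (v ⊃ u)) ≡ w) = 1 ⊃ 4/5 = 4/5
¬((¬w ⊃ v) ⊃ ¬(v ⊃ (u ≡ w))) ≡ ((((u ≡ u) ≡ w) ≡ (u ≡ w)) ⊃ (((v ⊃ w) ⊃ (v ⊃ u)) ≡ w)) = 1 ≡ 4/5 = 4/5

4/5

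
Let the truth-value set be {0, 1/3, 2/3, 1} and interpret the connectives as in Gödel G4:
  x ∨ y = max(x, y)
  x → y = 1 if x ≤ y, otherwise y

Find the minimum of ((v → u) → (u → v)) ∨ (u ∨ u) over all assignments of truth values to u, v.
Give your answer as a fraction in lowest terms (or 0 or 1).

1/3

Take u = 1/3, v = 0:
v → u = 0 → 1/3 = 1
u → v = 1/3 → 0 = 0
(v → u) → (u → v) = 1 → 0 = 0
u ∨ u = 1/3 ∨ 1/3 = 1/3
((v → u) → (u → v)) ∨ (u ∨ u) = 0 ∨ 1/3 = 1/3
No assignment yields a value below 1/3, so this is the minimum.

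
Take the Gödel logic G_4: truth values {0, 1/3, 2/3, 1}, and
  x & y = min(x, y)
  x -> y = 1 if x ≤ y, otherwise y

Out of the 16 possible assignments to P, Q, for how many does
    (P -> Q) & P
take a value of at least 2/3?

P = 0, Q = 0 ↦ 0  <
P = 0, Q = 1/3 ↦ 0  <
P = 0, Q = 2/3 ↦ 0  <
P = 0, Q = 1 ↦ 0  <
P = 1/3, Q = 0 ↦ 0  <
P = 1/3, Q = 1/3 ↦ 1/3  <
P = 1/3, Q = 2/3 ↦ 1/3  <
P = 1/3, Q = 1 ↦ 1/3  <
P = 2/3, Q = 0 ↦ 0  <
P = 2/3, Q = 1/3 ↦ 1/3  <
P = 2/3, Q = 2/3 ↦ 2/3  ≥
P = 2/3, Q = 1 ↦ 2/3  ≥
P = 1, Q = 0 ↦ 0  <
P = 1, Q = 1/3 ↦ 1/3  <
P = 1, Q = 2/3 ↦ 2/3  ≥
P = 1, Q = 1 ↦ 1  ≥
So 4 of the 16 assignments meet the threshold.

4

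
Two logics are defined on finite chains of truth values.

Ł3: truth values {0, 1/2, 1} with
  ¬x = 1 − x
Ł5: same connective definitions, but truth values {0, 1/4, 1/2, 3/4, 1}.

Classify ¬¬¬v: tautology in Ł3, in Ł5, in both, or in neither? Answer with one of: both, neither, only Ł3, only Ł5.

neither

In Ł3: at v = 1/2 the value is 1/2 — not a tautology.
In Ł5: at v = 1/4 the value is 3/4 — not a tautology.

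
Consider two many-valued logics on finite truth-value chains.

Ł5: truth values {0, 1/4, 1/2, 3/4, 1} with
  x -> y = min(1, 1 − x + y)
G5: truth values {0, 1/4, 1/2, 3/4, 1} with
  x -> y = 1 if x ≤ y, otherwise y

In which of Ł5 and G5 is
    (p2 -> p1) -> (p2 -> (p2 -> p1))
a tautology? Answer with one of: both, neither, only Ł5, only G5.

both

In Ł5: every assignment gives 1 — tautology.
In G5: every assignment gives 1 — tautology.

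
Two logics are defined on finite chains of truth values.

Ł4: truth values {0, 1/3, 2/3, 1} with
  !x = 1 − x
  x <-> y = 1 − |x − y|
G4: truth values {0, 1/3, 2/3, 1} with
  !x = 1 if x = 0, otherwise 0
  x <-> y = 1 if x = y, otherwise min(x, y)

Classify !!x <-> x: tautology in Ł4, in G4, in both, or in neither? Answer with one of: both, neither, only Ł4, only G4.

only Ł4

In Ł4: every assignment gives 1 — tautology.
In G4: at x = 1/3 the value is 1/3 — not a tautology.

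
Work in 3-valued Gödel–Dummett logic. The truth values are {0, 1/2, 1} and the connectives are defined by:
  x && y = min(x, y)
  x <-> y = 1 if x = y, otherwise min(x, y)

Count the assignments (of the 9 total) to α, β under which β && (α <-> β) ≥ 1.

1

α = 0, β = 0 ↦ 0  <
α = 0, β = 1/2 ↦ 0  <
α = 0, β = 1 ↦ 0  <
α = 1/2, β = 0 ↦ 0  <
α = 1/2, β = 1/2 ↦ 1/2  <
α = 1/2, β = 1 ↦ 1/2  <
α = 1, β = 0 ↦ 0  <
α = 1, β = 1/2 ↦ 1/2  <
α = 1, β = 1 ↦ 1  ≥
So 1 of the 9 assignments meets the threshold.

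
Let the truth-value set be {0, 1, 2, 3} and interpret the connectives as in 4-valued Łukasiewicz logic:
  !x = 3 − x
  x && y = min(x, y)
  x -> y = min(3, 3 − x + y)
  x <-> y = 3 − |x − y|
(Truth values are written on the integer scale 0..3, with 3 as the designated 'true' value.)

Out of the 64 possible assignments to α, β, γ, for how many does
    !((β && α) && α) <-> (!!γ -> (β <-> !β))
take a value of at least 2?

44

value 3: 18 assignments (counts)
value 2: 26 assignments (counts)
value 1: 14 assignments
value 0: 6 assignments
So 44 of the 64 assignments meet the threshold.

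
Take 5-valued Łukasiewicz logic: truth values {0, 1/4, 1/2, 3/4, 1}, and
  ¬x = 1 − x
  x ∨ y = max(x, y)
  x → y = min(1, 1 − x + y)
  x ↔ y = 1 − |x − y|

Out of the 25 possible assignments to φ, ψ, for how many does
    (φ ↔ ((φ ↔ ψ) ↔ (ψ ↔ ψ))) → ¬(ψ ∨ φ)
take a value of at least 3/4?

value 1: 8 assignments (counts)
value 3/4: 3 assignments (counts)
value 1/2: 7 assignments
value 1/4: 2 assignments
value 0: 5 assignments
So 11 of the 25 assignments meet the threshold.

11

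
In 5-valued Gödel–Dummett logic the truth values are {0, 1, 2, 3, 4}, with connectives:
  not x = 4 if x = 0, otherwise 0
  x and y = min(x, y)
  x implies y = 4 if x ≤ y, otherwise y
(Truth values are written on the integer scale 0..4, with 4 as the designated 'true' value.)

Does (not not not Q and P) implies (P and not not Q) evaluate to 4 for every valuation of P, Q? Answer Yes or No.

No

Counterexample: take P = 1, Q = 0.
not Q = not 0 = 4
not not Q = not 4 = 0
not not not Q = not 0 = 4
not not not Q and P = 4 and 1 = 1
not Q = not 0 = 4
not not Q = not 4 = 0
P and not not Q = 1 and 0 = 0
(not not not Q and P) implies (P and not not Q) = 1 implies 0 = 0
This gives 0 ≠ 4.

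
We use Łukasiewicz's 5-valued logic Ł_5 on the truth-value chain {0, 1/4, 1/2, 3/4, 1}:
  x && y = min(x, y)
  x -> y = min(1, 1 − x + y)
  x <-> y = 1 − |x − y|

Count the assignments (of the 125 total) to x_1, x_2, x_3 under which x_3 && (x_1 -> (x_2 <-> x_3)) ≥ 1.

value 1: 15 assignments (counts)
value 3/4: 26 assignments
value 1/2: 30 assignments
value 1/4: 28 assignments
value 0: 26 assignments
So 15 of the 125 assignments meet the threshold.

15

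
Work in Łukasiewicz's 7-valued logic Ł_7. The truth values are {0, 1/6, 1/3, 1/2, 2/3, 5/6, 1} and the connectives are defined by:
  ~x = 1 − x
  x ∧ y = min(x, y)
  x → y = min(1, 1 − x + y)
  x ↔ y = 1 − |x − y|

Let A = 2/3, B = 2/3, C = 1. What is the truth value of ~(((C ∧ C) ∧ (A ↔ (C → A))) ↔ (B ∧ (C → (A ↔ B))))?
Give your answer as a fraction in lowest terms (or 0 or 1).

C ∧ C = 1 ∧ 1 = 1
C → A = 1 → 2/3 = 2/3
A ↔ (C → A) = 2/3 ↔ 2/3 = 1
(C ∧ C) ∧ (A ↔ (C → A)) = 1 ∧ 1 = 1
A ↔ B = 2/3 ↔ 2/3 = 1
C → (A ↔ B) = 1 → 1 = 1
B ∧ (C → (A ↔ B)) = 2/3 ∧ 1 = 2/3
((C ∧ C) ∧ (A ↔ (C → A))) ↔ (B ∧ (C → (A ↔ B))) = 1 ↔ 2/3 = 2/3
~(((C ∧ C) ∧ (A ↔ (C → A))) ↔ (B ∧ (C → (A ↔ B)))) = ~2/3 = 1/3

1/3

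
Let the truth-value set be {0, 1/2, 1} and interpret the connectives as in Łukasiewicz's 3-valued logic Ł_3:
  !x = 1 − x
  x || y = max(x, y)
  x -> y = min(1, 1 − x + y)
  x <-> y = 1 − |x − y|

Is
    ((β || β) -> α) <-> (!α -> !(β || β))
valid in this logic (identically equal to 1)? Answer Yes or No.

α = 0, β = 0 ↦ 1
α = 0, β = 1/2 ↦ 1
α = 0, β = 1 ↦ 1
α = 1/2, β = 0 ↦ 1
α = 1/2, β = 1/2 ↦ 1
α = 1/2, β = 1 ↦ 1
α = 1, β = 0 ↦ 1
α = 1, β = 1/2 ↦ 1
α = 1, β = 1 ↦ 1
Every assignment gives a value ≥ 1.

Yes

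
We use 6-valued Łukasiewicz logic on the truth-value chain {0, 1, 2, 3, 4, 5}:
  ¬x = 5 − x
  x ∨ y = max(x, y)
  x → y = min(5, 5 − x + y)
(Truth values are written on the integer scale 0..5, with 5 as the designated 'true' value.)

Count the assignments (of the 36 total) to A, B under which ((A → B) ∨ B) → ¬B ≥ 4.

value 5: 12 assignments (counts)
value 4: 4 assignments (counts)
value 3: 4 assignments
value 2: 5 assignments
value 1: 5 assignments
value 0: 6 assignments
So 16 of the 36 assignments meet the threshold.

16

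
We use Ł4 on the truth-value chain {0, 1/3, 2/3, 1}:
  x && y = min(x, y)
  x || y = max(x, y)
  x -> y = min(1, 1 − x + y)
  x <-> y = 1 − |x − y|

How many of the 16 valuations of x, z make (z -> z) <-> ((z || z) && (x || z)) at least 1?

4

x = 0, z = 0 ↦ 0  <
x = 0, z = 1/3 ↦ 1/3  <
x = 0, z = 2/3 ↦ 2/3  <
x = 0, z = 1 ↦ 1  ≥
x = 1/3, z = 0 ↦ 0  <
x = 1/3, z = 1/3 ↦ 1/3  <
x = 1/3, z = 2/3 ↦ 2/3  <
x = 1/3, z = 1 ↦ 1  ≥
x = 2/3, z = 0 ↦ 0  <
x = 2/3, z = 1/3 ↦ 1/3  <
x = 2/3, z = 2/3 ↦ 2/3  <
x = 2/3, z = 1 ↦ 1  ≥
x = 1, z = 0 ↦ 0  <
x = 1, z = 1/3 ↦ 1/3  <
x = 1, z = 2/3 ↦ 2/3  <
x = 1, z = 1 ↦ 1  ≥
So 4 of the 16 assignments meet the threshold.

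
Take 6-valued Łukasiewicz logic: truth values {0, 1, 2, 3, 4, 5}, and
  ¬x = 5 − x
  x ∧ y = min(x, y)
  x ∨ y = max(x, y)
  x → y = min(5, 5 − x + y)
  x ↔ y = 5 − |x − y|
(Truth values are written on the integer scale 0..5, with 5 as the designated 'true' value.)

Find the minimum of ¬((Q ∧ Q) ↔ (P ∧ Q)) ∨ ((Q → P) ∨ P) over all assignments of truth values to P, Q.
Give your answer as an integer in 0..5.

3

Take P = 0, Q = 2:
Q ∧ Q = 2 ∧ 2 = 2
P ∧ Q = 0 ∧ 2 = 0
(Q ∧ Q) ↔ (P ∧ Q) = 2 ↔ 0 = 3
¬((Q ∧ Q) ↔ (P ∧ Q)) = ¬3 = 2
Q → P = 2 → 0 = 3
(Q → P) ∨ P = 3 ∨ 0 = 3
¬((Q ∧ Q) ↔ (P ∧ Q)) ∨ ((Q → P) ∨ P) = 2 ∨ 3 = 3
No assignment yields a value below 3, so this is the minimum.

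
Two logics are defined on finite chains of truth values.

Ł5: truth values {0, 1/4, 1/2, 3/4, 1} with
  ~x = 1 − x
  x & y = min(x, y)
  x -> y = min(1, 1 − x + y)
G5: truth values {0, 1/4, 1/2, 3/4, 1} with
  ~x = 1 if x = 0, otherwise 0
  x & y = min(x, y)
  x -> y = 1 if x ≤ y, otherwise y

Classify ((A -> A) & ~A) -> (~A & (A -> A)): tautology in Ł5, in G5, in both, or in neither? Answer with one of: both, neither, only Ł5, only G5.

both

In Ł5: every assignment gives 1 — tautology.
In G5: every assignment gives 1 — tautology.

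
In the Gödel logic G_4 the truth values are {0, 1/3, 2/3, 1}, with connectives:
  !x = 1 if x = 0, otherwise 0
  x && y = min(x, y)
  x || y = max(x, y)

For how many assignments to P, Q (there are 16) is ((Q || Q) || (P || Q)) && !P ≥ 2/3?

2

P = 0, Q = 0 ↦ 0  <
P = 0, Q = 1/3 ↦ 1/3  <
P = 0, Q = 2/3 ↦ 2/3  ≥
P = 0, Q = 1 ↦ 1  ≥
P = 1/3, Q = 0 ↦ 0  <
P = 1/3, Q = 1/3 ↦ 0  <
P = 1/3, Q = 2/3 ↦ 0  <
P = 1/3, Q = 1 ↦ 0  <
P = 2/3, Q = 0 ↦ 0  <
P = 2/3, Q = 1/3 ↦ 0  <
P = 2/3, Q = 2/3 ↦ 0  <
P = 2/3, Q = 1 ↦ 0  <
P = 1, Q = 0 ↦ 0  <
P = 1, Q = 1/3 ↦ 0  <
P = 1, Q = 2/3 ↦ 0  <
P = 1, Q = 1 ↦ 0  <
So 2 of the 16 assignments meet the threshold.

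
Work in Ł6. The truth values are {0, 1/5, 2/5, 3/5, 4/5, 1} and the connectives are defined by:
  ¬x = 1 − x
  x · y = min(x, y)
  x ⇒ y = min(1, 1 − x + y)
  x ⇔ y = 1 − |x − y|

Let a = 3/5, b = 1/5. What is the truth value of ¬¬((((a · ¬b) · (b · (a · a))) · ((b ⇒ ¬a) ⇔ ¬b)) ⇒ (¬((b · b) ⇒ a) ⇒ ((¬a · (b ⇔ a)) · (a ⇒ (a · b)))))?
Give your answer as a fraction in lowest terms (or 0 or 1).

¬b = ¬1/5 = 4/5
a · ¬b = 3/5 · 4/5 = 3/5
a · a = 3/5 · 3/5 = 3/5
b · (a · a) = 1/5 · 3/5 = 1/5
(a · ¬b) · (b · (a · a)) = 3/5 · 1/5 = 1/5
¬a = ¬3/5 = 2/5
b ⇒ ¬a = 1/5 ⇒ 2/5 = 1
¬b = ¬1/5 = 4/5
(b ⇒ ¬a) ⇔ ¬b = 1 ⇔ 4/5 = 4/5
((a · ¬b) · (b · (a · a))) · ((b ⇒ ¬a) ⇔ ¬b) = 1/5 · 4/5 = 1/5
b · b = 1/5 · 1/5 = 1/5
(b · b) ⇒ a = 1/5 ⇒ 3/5 = 1
¬((b · b) ⇒ a) = ¬1 = 0
¬a = ¬3/5 = 2/5
b ⇔ a = 1/5 ⇔ 3/5 = 3/5
¬a · (b ⇔ a) = 2/5 · 3/5 = 2/5
a · b = 3/5 · 1/5 = 1/5
a ⇒ (a · b) = 3/5 ⇒ 1/5 = 3/5
(¬a · (b ⇔ a)) · (a ⇒ (a · b)) = 2/5 · 3/5 = 2/5
¬((b · b) ⇒ a) ⇒ ((¬a · (b ⇔ a)) · (a ⇒ (a · b))) = 0 ⇒ 2/5 = 1
(((a · ¬b) · (b · (a · a))) · ((b ⇒ ¬a) ⇔ ¬b)) ⇒ (¬((b · b) ⇒ a) ⇒ ((¬a · (b ⇔ a)) · (a ⇒ (a · b)))) = 1/5 ⇒ 1 = 1
¬((((a · ¬b) · (b · (a · a))) · ((b ⇒ ¬a) ⇔ ¬b)) ⇒ (¬((b · b) ⇒ a) ⇒ ((¬a · (b ⇔ a)) · (a ⇒ (a · b))))) = ¬1 = 0
¬¬((((a · ¬b) · (b · (a · a))) · ((b ⇒ ¬a) ⇔ ¬b)) ⇒ (¬((b · b) ⇒ a) ⇒ ((¬a · (b ⇔ a)) · (a ⇒ (a · b))))) = ¬0 = 1

1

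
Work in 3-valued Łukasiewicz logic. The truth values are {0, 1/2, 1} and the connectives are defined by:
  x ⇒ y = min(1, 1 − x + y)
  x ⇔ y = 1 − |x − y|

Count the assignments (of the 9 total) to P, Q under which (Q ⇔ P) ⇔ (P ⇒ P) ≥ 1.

P = 0, Q = 0 ↦ 1  ≥
P = 0, Q = 1/2 ↦ 1/2  <
P = 0, Q = 1 ↦ 0  <
P = 1/2, Q = 0 ↦ 1/2  <
P = 1/2, Q = 1/2 ↦ 1  ≥
P = 1/2, Q = 1 ↦ 1/2  <
P = 1, Q = 0 ↦ 0  <
P = 1, Q = 1/2 ↦ 1/2  <
P = 1, Q = 1 ↦ 1  ≥
So 3 of the 9 assignments meet the threshold.

3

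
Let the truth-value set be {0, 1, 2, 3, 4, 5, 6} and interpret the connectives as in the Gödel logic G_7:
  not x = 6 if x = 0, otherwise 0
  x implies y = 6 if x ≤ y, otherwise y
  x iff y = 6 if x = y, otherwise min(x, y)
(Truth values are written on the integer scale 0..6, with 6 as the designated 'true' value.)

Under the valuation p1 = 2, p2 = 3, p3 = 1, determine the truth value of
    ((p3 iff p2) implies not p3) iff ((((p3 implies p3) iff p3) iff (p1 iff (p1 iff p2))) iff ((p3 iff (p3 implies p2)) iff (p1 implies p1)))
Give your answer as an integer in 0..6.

0

p3 iff p2 = 1 iff 3 = 1
not p3 = not 1 = 0
(p3 iff p2) implies not p3 = 1 implies 0 = 0
p3 implies p3 = 1 implies 1 = 6
(p3 implies p3) iff p3 = 6 iff 1 = 1
p1 iff p2 = 2 iff 3 = 2
p1 iff (p1 iff p2) = 2 iff 2 = 6
((p3 implies p3) iff p3) iff (p1 iff (p1 iff p2)) = 1 iff 6 = 1
p3 implies p2 = 1 implies 3 = 6
p3 iff (p3 implies p2) = 1 iff 6 = 1
p1 implies p1 = 2 implies 2 = 6
(p3 iff (p3 implies p2)) iff (p1 implies p1) = 1 iff 6 = 1
(((p3 implies p3) iff p3) iff (p1 iff (p1 iff p2))) iff ((p3 iff (p3 implies p2)) iff (p1 implies p1)) = 1 iff 1 = 6
((p3 iff p2) implies not p3) iff ((((p3 implies p3) iff p3) iff (p1 iff (p1 iff p2))) iff ((p3 iff (p3 implies p2)) iff (p1 implies p1))) = 0 iff 6 = 0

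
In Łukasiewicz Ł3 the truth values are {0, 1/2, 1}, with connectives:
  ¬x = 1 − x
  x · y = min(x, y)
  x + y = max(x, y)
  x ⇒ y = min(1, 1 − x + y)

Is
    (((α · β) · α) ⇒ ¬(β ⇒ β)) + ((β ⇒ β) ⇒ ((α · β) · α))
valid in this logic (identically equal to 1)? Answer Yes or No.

Counterexample: take α = 1/2, β = 1/2.
α · β = 1/2 · 1/2 = 1/2
(α · β) · α = 1/2 · 1/2 = 1/2
β ⇒ β = 1/2 ⇒ 1/2 = 1
¬(β ⇒ β) = ¬1 = 0
((α · β) · α) ⇒ ¬(β ⇒ β) = 1/2 ⇒ 0 = 1/2
β ⇒ β = 1/2 ⇒ 1/2 = 1
α · β = 1/2 · 1/2 = 1/2
(α · β) · α = 1/2 · 1/2 = 1/2
(β ⇒ β) ⇒ ((α · β) · α) = 1 ⇒ 1/2 = 1/2
(((α · β) · α) ⇒ ¬(β ⇒ β)) + ((β ⇒ β) ⇒ ((α · β) · α)) = 1/2 + 1/2 = 1/2
This gives 1/2 ≠ 1.

No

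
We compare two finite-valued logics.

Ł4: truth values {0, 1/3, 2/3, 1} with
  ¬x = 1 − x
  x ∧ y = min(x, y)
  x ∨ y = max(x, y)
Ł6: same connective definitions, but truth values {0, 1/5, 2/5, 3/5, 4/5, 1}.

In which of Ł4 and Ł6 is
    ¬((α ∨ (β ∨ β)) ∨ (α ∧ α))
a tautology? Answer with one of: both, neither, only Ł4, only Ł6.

In Ł4: at α = 0, β = 1/3 the value is 2/3 — not a tautology.
In Ł6: at α = 0, β = 1/5 the value is 4/5 — not a tautology.

neither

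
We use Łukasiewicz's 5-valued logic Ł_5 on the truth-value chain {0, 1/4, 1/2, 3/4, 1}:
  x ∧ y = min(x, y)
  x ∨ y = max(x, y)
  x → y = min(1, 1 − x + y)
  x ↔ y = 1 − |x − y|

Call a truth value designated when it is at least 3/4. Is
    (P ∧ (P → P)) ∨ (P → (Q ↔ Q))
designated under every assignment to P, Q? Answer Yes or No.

At P = 1/4, Q = 1/2, for instance:
P → P = 1/4 → 1/4 = 1
P ∧ (P → P) = 1/4 ∧ 1 = 1/4
Q ↔ Q = 1/2 ↔ 1/2 = 1
P → (Q ↔ Q) = 1/4 → 1 = 1
(P ∧ (P → P)) ∨ (P → (Q ↔ Q)) = 1/4 ∨ 1 = 1
and checking the remaining 24 assignments likewise gives ≥ 3/4 in every case.

Yes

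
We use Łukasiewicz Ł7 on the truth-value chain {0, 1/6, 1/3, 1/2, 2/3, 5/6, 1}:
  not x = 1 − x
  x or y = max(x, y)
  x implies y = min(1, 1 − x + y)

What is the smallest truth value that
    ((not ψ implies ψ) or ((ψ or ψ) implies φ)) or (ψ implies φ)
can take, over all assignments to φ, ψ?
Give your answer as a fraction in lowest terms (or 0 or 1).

2/3

Take φ = 0, ψ = 1/3:
not ψ = not 1/3 = 2/3
not ψ implies ψ = 2/3 implies 1/3 = 2/3
ψ or ψ = 1/3 or 1/3 = 1/3
(ψ or ψ) implies φ = 1/3 implies 0 = 2/3
(not ψ implies ψ) or ((ψ or ψ) implies φ) = 2/3 or 2/3 = 2/3
ψ implies φ = 1/3 implies 0 = 2/3
((not ψ implies ψ) or ((ψ or ψ) implies φ)) or (ψ implies φ) = 2/3 or 2/3 = 2/3
No assignment yields a value below 2/3, so this is the minimum.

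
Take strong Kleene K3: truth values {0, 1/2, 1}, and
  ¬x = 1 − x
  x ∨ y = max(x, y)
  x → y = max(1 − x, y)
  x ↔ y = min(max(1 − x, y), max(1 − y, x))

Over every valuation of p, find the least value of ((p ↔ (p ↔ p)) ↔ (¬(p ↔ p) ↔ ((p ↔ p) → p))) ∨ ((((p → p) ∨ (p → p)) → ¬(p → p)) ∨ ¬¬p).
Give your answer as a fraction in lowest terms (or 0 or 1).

0

Take p = 0:
p ↔ p = 0 ↔ 0 = 1
p ↔ (p ↔ p) = 0 ↔ 1 = 0
p ↔ p = 0 ↔ 0 = 1
¬(p ↔ p) = ¬1 = 0
p ↔ p = 0 ↔ 0 = 1
(p ↔ p) → p = 1 → 0 = 0
¬(p ↔ p) ↔ ((p ↔ p) → p) = 0 ↔ 0 = 1
(p ↔ (p ↔ p)) ↔ (¬(p ↔ p) ↔ ((p ↔ p) → p)) = 0 ↔ 1 = 0
p → p = 0 → 0 = 1
p → p = 0 → 0 = 1
(p → p) ∨ (p → p) = 1 ∨ 1 = 1
p → p = 0 → 0 = 1
¬(p → p) = ¬1 = 0
((p → p) ∨ (p → p)) → ¬(p → p) = 1 → 0 = 0
¬p = ¬0 = 1
¬¬p = ¬1 = 0
(((p → p) ∨ (p → p)) → ¬(p → p)) ∨ ¬¬p = 0 ∨ 0 = 0
((p ↔ (p ↔ p)) ↔ (¬(p ↔ p) ↔ ((p ↔ p) → p))) ∨ ((((p → p) ∨ (p → p)) → ¬(p → p)) ∨ ¬¬p) = 0 ∨ 0 = 0
No assignment yields a value below 0, so this is the minimum.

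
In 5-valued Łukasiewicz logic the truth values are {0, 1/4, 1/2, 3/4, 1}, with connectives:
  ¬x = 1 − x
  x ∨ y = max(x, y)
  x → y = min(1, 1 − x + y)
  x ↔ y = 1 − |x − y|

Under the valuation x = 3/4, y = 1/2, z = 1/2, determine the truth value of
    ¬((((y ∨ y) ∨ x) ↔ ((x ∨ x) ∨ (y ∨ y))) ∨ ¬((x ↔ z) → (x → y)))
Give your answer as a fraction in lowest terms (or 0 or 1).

0

y ∨ y = 1/2 ∨ 1/2 = 1/2
(y ∨ y) ∨ x = 1/2 ∨ 3/4 = 3/4
x ∨ x = 3/4 ∨ 3/4 = 3/4
y ∨ y = 1/2 ∨ 1/2 = 1/2
(x ∨ x) ∨ (y ∨ y) = 3/4 ∨ 1/2 = 3/4
((y ∨ y) ∨ x) ↔ ((x ∨ x) ∨ (y ∨ y)) = 3/4 ↔ 3/4 = 1
x ↔ z = 3/4 ↔ 1/2 = 3/4
x → y = 3/4 → 1/2 = 3/4
(x ↔ z) → (x → y) = 3/4 → 3/4 = 1
¬((x ↔ z) → (x → y)) = ¬1 = 0
(((y ∨ y) ∨ x) ↔ ((x ∨ x) ∨ (y ∨ y))) ∨ ¬((x ↔ z) → (x → y)) = 1 ∨ 0 = 1
¬((((y ∨ y) ∨ x) ↔ ((x ∨ x) ∨ (y ∨ y))) ∨ ¬((x ↔ z) → (x → y))) = ¬1 = 0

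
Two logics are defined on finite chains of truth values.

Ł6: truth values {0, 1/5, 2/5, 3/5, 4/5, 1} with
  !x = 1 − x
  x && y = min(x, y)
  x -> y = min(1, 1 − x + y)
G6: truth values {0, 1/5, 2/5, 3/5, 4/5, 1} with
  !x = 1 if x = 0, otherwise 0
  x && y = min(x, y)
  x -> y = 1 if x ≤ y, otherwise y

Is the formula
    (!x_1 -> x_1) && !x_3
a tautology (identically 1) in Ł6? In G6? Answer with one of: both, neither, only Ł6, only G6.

In Ł6: at x_1 = 0, x_3 = 0 the value is 0 — not a tautology.
In G6: at x_1 = 0, x_3 = 0 the value is 0 — not a tautology.

neither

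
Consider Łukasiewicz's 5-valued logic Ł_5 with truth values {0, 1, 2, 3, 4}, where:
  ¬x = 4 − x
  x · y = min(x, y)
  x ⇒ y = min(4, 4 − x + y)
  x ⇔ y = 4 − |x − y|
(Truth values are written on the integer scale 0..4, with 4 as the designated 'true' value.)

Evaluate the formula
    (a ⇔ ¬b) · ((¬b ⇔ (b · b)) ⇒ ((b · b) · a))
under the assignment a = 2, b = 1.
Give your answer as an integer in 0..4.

¬b = ¬1 = 3
a ⇔ ¬b = 2 ⇔ 3 = 3
¬b = ¬1 = 3
b · b = 1 · 1 = 1
¬b ⇔ (b · b) = 3 ⇔ 1 = 2
b · b = 1 · 1 = 1
(b · b) · a = 1 · 2 = 1
(¬b ⇔ (b · b)) ⇒ ((b · b) · a) = 2 ⇒ 1 = 3
(a ⇔ ¬b) · ((¬b ⇔ (b · b)) ⇒ ((b · b) · a)) = 3 · 3 = 3

3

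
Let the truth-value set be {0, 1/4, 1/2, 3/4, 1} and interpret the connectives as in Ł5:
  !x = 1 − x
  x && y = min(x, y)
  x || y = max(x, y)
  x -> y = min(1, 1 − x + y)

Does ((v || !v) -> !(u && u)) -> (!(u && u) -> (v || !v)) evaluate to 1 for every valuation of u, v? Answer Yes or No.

Counterexample: take u = 0, v = 1/4.
!v = !1/4 = 3/4
v || !v = 1/4 || 3/4 = 3/4
u && u = 0 && 0 = 0
!(u && u) = !0 = 1
(v || !v) -> !(u && u) = 3/4 -> 1 = 1
u && u = 0 && 0 = 0
!(u && u) = !0 = 1
!v = !1/4 = 3/4
v || !v = 1/4 || 3/4 = 3/4
!(u && u) -> (v || !v) = 1 -> 3/4 = 3/4
((v || !v) -> !(u && u)) -> (!(u && u) -> (v || !v)) = 1 -> 3/4 = 3/4
This gives 3/4 ≠ 1.

No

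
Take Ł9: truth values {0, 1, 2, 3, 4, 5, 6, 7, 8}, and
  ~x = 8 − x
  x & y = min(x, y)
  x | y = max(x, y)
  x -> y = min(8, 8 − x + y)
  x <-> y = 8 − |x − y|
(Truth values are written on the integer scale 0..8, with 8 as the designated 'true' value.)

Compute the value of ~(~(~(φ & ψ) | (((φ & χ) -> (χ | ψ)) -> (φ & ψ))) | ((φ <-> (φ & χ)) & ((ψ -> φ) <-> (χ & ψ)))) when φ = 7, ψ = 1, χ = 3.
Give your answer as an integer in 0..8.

φ & ψ = 7 & 1 = 1
~(φ & ψ) = ~1 = 7
φ & χ = 7 & 3 = 3
χ | ψ = 3 | 1 = 3
(φ & χ) -> (χ | ψ) = 3 -> 3 = 8
φ & ψ = 7 & 1 = 1
((φ & χ) -> (χ | ψ)) -> (φ & ψ) = 8 -> 1 = 1
~(φ & ψ) | (((φ & χ) -> (χ | ψ)) -> (φ & ψ)) = 7 | 1 = 7
~(~(φ & ψ) | (((φ & χ) -> (χ | ψ)) -> (φ & ψ))) = ~7 = 1
φ & χ = 7 & 3 = 3
φ <-> (φ & χ) = 7 <-> 3 = 4
ψ -> φ = 1 -> 7 = 8
χ & ψ = 3 & 1 = 1
(ψ -> φ) <-> (χ & ψ) = 8 <-> 1 = 1
(φ <-> (φ & χ)) & ((ψ -> φ) <-> (χ & ψ)) = 4 & 1 = 1
~(~(φ & ψ) | (((φ & χ) -> (χ | ψ)) -> (φ & ψ))) | ((φ <-> (φ & χ)) & ((ψ -> φ) <-> (χ & ψ))) = 1 | 1 = 1
~(~(~(φ & ψ) | (((φ & χ) -> (χ | ψ)) -> (φ & ψ))) | ((φ <-> (φ & χ)) & ((ψ -> φ) <-> (χ & ψ)))) = ~1 = 7

7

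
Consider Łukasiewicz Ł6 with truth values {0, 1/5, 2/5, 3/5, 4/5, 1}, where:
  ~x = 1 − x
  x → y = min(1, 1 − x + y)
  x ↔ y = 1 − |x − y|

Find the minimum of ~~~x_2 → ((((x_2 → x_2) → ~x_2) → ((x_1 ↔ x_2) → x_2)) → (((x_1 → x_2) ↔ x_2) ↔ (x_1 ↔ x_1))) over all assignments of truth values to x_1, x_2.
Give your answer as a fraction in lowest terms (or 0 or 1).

Take x_1 = 0, x_2 = 1/5:
~x_2 = ~1/5 = 4/5
~~x_2 = ~4/5 = 1/5
~~~x_2 = ~1/5 = 4/5
x_2 → x_2 = 1/5 → 1/5 = 1
~x_2 = ~1/5 = 4/5
(x_2 → x_2) → ~x_2 = 1 → 4/5 = 4/5
x_1 ↔ x_2 = 0 ↔ 1/5 = 4/5
(x_1 ↔ x_2) → x_2 = 4/5 → 1/5 = 2/5
((x_2 → x_2) → ~x_2) → ((x_1 ↔ x_2) → x_2) = 4/5 → 2/5 = 3/5
x_1 → x_2 = 0 → 1/5 = 1
(x_1 → x_2) ↔ x_2 = 1 ↔ 1/5 = 1/5
x_1 ↔ x_1 = 0 ↔ 0 = 1
((x_1 → x_2) ↔ x_2) ↔ (x_1 ↔ x_1) = 1/5 ↔ 1 = 1/5
(((x_2 → x_2) → ~x_2) → ((x_1 ↔ x_2) → x_2)) → (((x_1 → x_2) ↔ x_2) ↔ (x_1 ↔ x_1)) = 3/5 → 1/5 = 3/5
~~~x_2 → ((((x_2 → x_2) → ~x_2) → ((x_1 ↔ x_2) → x_2)) → (((x_1 → x_2) ↔ x_2) ↔ (x_1 ↔ x_1))) = 4/5 → 3/5 = 4/5
No assignment yields a value below 4/5, so this is the minimum.

4/5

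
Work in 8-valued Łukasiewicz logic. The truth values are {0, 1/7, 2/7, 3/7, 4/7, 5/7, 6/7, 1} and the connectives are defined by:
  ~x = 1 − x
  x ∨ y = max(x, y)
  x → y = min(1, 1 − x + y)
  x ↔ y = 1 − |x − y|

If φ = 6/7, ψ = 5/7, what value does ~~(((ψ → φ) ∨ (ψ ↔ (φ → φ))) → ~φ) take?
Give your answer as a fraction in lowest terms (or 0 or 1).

1/7

ψ → φ = 5/7 → 6/7 = 1
φ → φ = 6/7 → 6/7 = 1
ψ ↔ (φ → φ) = 5/7 ↔ 1 = 5/7
(ψ → φ) ∨ (ψ ↔ (φ → φ)) = 1 ∨ 5/7 = 1
~φ = ~6/7 = 1/7
((ψ → φ) ∨ (ψ ↔ (φ → φ))) → ~φ = 1 → 1/7 = 1/7
~(((ψ → φ) ∨ (ψ ↔ (φ → φ))) → ~φ) = ~1/7 = 6/7
~~(((ψ → φ) ∨ (ψ ↔ (φ → φ))) → ~φ) = ~6/7 = 1/7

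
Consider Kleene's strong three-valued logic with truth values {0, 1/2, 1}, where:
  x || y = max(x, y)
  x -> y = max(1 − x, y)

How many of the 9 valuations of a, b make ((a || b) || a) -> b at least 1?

4

a = 0, b = 0 ↦ 1  ≥
a = 0, b = 1/2 ↦ 1/2  <
a = 0, b = 1 ↦ 1  ≥
a = 1/2, b = 0 ↦ 1/2  <
a = 1/2, b = 1/2 ↦ 1/2  <
a = 1/2, b = 1 ↦ 1  ≥
a = 1, b = 0 ↦ 0  <
a = 1, b = 1/2 ↦ 1/2  <
a = 1, b = 1 ↦ 1  ≥
So 4 of the 9 assignments meet the threshold.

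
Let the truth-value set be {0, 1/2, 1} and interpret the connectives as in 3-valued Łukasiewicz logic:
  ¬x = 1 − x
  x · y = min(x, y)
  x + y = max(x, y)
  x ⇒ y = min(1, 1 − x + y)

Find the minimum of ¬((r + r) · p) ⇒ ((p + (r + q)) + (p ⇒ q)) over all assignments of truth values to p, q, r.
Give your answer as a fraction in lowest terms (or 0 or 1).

1/2

Take p = 1/2, q = 0, r = 0:
r + r = 0 + 0 = 0
(r + r) · p = 0 · 1/2 = 0
¬((r + r) · p) = ¬0 = 1
r + q = 0 + 0 = 0
p + (r + q) = 1/2 + 0 = 1/2
p ⇒ q = 1/2 ⇒ 0 = 1/2
(p + (r + q)) + (p ⇒ q) = 1/2 + 1/2 = 1/2
¬((r + r) · p) ⇒ ((p + (r + q)) + (p ⇒ q)) = 1 ⇒ 1/2 = 1/2
No assignment yields a value below 1/2, so this is the minimum.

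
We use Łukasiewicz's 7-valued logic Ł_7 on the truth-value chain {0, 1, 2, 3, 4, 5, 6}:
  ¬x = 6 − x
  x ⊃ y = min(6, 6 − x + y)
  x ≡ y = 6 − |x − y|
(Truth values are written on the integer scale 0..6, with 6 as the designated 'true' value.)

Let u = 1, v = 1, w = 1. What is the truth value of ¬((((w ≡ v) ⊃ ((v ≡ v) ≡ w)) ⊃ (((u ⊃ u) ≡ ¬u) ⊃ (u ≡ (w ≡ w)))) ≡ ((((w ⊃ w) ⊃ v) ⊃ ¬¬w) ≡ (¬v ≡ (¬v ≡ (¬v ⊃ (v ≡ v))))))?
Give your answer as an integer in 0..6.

0

w ≡ v = 1 ≡ 1 = 6
v ≡ v = 1 ≡ 1 = 6
(v ≡ v) ≡ w = 6 ≡ 1 = 1
(w ≡ v) ⊃ ((v ≡ v) ≡ w) = 6 ⊃ 1 = 1
u ⊃ u = 1 ⊃ 1 = 6
¬u = ¬1 = 5
(u ⊃ u) ≡ ¬u = 6 ≡ 5 = 5
w ≡ w = 1 ≡ 1 = 6
u ≡ (w ≡ w) = 1 ≡ 6 = 1
((u ⊃ u) ≡ ¬u) ⊃ (u ≡ (w ≡ w)) = 5 ⊃ 1 = 2
((w ≡ v) ⊃ ((v ≡ v) ≡ w)) ⊃ (((u ⊃ u) ≡ ¬u) ⊃ (u ≡ (w ≡ w))) = 1 ⊃ 2 = 6
w ⊃ w = 1 ⊃ 1 = 6
(w ⊃ w) ⊃ v = 6 ⊃ 1 = 1
¬w = ¬1 = 5
¬¬w = ¬5 = 1
((w ⊃ w) ⊃ v) ⊃ ¬¬w = 1 ⊃ 1 = 6
¬v = ¬1 = 5
¬v = ¬1 = 5
¬v = ¬1 = 5
v ≡ v = 1 ≡ 1 = 6
¬v ⊃ (v ≡ v) = 5 ⊃ 6 = 6
¬v ≡ (¬v ⊃ (v ≡ v)) = 5 ≡ 6 = 5
¬v ≡ (¬v ≡ (¬v ⊃ (v ≡ v))) = 5 ≡ 5 = 6
(((w ⊃ w) ⊃ v) ⊃ ¬¬w) ≡ (¬v ≡ (¬v ≡ (¬v ⊃ (v ≡ v)))) = 6 ≡ 6 = 6
(((w ≡ v) ⊃ ((v ≡ v) ≡ w)) ⊃ (((u ⊃ u) ≡ ¬u) ⊃ (u ≡ (w ≡ w)))) ≡ ((((w ⊃ w) ⊃ v) ⊃ ¬¬w) ≡ (¬v ≡ (¬v ≡ (¬v ⊃ (v ≡ v))))) = 6 ≡ 6 = 6
¬((((w ≡ v) ⊃ ((v ≡ v) ≡ w)) ⊃ (((u ⊃ u) ≡ ¬u) ⊃ (u ≡ (w ≡ w)))) ≡ ((((w ⊃ w) ⊃ v) ⊃ ¬¬w) ≡ (¬v ≡ (¬v ≡ (¬v ⊃ (v ≡ v)))))) = ¬6 = 0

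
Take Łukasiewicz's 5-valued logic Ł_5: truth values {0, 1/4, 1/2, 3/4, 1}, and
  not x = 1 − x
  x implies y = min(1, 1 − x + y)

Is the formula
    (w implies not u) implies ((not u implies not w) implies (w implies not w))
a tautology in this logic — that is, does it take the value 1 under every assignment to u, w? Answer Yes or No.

At u = 0, w = 3/4, for instance:
not u = not 0 = 1
w implies not u = 3/4 implies 1 = 1
not w = not 3/4 = 1/4
not u implies not w = 1 implies 1/4 = 1/4
w implies not w = 3/4 implies 1/4 = 1/2
(not u implies not w) implies (w implies not w) = 1/4 implies 1/2 = 1
(w implies not u) implies ((not u implies not w) implies (w implies not w)) = 1 implies 1 = 1
and checking the remaining 24 assignments likewise gives ≥ 1 in every case.

Yes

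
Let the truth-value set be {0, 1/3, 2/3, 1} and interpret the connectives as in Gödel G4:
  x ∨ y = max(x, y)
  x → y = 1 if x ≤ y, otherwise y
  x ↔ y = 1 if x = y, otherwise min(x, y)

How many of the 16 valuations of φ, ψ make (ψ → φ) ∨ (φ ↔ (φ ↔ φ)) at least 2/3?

11

φ = 0, ψ = 0 ↦ 1  ≥
φ = 0, ψ = 1/3 ↦ 0  <
φ = 0, ψ = 2/3 ↦ 0  <
φ = 0, ψ = 1 ↦ 0  <
φ = 1/3, ψ = 0 ↦ 1  ≥
φ = 1/3, ψ = 1/3 ↦ 1  ≥
φ = 1/3, ψ = 2/3 ↦ 1/3  <
φ = 1/3, ψ = 1 ↦ 1/3  <
φ = 2/3, ψ = 0 ↦ 1  ≥
φ = 2/3, ψ = 1/3 ↦ 1  ≥
φ = 2/3, ψ = 2/3 ↦ 1  ≥
φ = 2/3, ψ = 1 ↦ 2/3  ≥
φ = 1, ψ = 0 ↦ 1  ≥
φ = 1, ψ = 1/3 ↦ 1  ≥
φ = 1, ψ = 2/3 ↦ 1  ≥
φ = 1, ψ = 1 ↦ 1  ≥
So 11 of the 16 assignments meet the threshold.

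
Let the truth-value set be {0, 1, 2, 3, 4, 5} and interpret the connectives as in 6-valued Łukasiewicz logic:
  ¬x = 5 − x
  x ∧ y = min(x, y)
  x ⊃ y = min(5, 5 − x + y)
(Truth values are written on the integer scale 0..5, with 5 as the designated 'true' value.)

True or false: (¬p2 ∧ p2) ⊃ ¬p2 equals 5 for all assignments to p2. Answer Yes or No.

Yes

p2 = 0 ↦ 5
p2 = 1 ↦ 5
p2 = 2 ↦ 5
p2 = 3 ↦ 5
p2 = 4 ↦ 5
p2 = 5 ↦ 5
Every assignment gives a value ≥ 5.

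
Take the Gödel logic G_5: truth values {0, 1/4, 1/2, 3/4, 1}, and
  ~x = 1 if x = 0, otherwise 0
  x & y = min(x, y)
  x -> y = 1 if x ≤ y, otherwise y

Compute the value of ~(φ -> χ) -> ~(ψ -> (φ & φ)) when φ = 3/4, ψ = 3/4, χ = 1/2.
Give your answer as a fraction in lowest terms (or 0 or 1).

φ -> χ = 3/4 -> 1/2 = 1/2
~(φ -> χ) = ~1/2 = 0
φ & φ = 3/4 & 3/4 = 3/4
ψ -> (φ & φ) = 3/4 -> 3/4 = 1
~(ψ -> (φ & φ)) = ~1 = 0
~(φ -> χ) -> ~(ψ -> (φ & φ)) = 0 -> 0 = 1

1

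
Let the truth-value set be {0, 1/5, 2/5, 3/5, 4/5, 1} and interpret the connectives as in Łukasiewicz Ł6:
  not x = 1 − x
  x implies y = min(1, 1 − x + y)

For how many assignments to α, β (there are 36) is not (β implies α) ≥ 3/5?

value 1: 1 assignment (counts)
value 4/5: 2 assignments (counts)
value 3/5: 3 assignments (counts)
value 2/5: 4 assignments
value 1/5: 5 assignments
value 0: 21 assignments
So 6 of the 36 assignments meet the threshold.

6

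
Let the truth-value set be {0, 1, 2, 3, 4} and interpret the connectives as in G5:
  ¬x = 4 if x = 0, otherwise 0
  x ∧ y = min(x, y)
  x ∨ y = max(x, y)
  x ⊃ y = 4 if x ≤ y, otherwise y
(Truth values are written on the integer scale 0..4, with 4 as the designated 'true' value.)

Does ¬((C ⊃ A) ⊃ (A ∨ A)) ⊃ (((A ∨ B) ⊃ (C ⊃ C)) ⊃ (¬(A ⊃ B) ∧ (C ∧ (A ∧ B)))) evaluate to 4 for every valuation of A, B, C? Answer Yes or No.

Counterexample: take A = 0, B = 0, C = 0.
C ⊃ A = 0 ⊃ 0 = 4
A ∨ A = 0 ∨ 0 = 0
(C ⊃ A) ⊃ (A ∨ A) = 4 ⊃ 0 = 0
¬((C ⊃ A) ⊃ (A ∨ A)) = ¬0 = 4
A ∨ B = 0 ∨ 0 = 0
C ⊃ C = 0 ⊃ 0 = 4
(A ∨ B) ⊃ (C ⊃ C) = 0 ⊃ 4 = 4
A ⊃ B = 0 ⊃ 0 = 4
¬(A ⊃ B) = ¬4 = 0
A ∧ B = 0 ∧ 0 = 0
C ∧ (A ∧ B) = 0 ∧ 0 = 0
¬(A ⊃ B) ∧ (C ∧ (A ∧ B)) = 0 ∧ 0 = 0
((A ∨ B) ⊃ (C ⊃ C)) ⊃ (¬(A ⊃ B) ∧ (C ∧ (A ∧ B))) = 4 ⊃ 0 = 0
¬((C ⊃ A) ⊃ (A ∨ A)) ⊃ (((A ∨ B) ⊃ (C ⊃ C)) ⊃ (¬(A ⊃ B) ∧ (C ∧ (A ∧ B)))) = 4 ⊃ 0 = 0
This gives 0 ≠ 4.

No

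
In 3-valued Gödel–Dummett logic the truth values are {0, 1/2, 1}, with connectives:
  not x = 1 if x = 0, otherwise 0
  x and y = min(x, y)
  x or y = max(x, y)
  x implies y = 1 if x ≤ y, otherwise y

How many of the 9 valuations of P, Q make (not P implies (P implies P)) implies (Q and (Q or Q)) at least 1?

3

P = 0, Q = 0 ↦ 0  <
P = 0, Q = 1/2 ↦ 1/2  <
P = 0, Q = 1 ↦ 1  ≥
P = 1/2, Q = 0 ↦ 0  <
P = 1/2, Q = 1/2 ↦ 1/2  <
P = 1/2, Q = 1 ↦ 1  ≥
P = 1, Q = 0 ↦ 0  <
P = 1, Q = 1/2 ↦ 1/2  <
P = 1, Q = 1 ↦ 1  ≥
So 3 of the 9 assignments meet the threshold.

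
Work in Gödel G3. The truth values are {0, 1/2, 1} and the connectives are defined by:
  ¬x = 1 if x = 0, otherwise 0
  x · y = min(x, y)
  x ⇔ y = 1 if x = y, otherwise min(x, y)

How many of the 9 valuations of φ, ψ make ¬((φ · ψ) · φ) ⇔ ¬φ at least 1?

7

φ = 0, ψ = 0 ↦ 1  ≥
φ = 0, ψ = 1/2 ↦ 1  ≥
φ = 0, ψ = 1 ↦ 1  ≥
φ = 1/2, ψ = 0 ↦ 0  <
φ = 1/2, ψ = 1/2 ↦ 1  ≥
φ = 1/2, ψ = 1 ↦ 1  ≥
φ = 1, ψ = 0 ↦ 0  <
φ = 1, ψ = 1/2 ↦ 1  ≥
φ = 1, ψ = 1 ↦ 1  ≥
So 7 of the 9 assignments meet the threshold.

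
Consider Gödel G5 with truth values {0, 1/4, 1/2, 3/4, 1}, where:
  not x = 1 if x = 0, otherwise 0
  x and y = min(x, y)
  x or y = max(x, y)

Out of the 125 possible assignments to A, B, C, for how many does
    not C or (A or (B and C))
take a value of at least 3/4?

value 1: 49 assignments (counts)
value 3/4: 28 assignments (counts)
value 1/2: 26 assignments
value 1/4: 18 assignments
value 0: 4 assignments
So 77 of the 125 assignments meet the threshold.

77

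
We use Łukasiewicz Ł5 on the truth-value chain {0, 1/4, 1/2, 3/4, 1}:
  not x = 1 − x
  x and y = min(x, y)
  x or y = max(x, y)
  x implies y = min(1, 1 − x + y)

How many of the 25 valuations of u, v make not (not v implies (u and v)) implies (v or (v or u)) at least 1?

19

value 1: 19 assignments (counts)
value 3/4: 2 assignments
value 1/2: 2 assignments
value 1/4: 1 assignment
value 0: 1 assignment
So 19 of the 25 assignments meet the threshold.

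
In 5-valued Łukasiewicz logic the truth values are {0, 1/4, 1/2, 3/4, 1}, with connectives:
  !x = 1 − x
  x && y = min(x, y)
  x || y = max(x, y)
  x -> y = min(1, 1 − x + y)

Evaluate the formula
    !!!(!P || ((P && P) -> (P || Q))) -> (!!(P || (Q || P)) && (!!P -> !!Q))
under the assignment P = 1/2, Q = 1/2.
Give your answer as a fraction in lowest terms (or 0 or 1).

!P = !1/2 = 1/2
P && P = 1/2 && 1/2 = 1/2
P || Q = 1/2 || 1/2 = 1/2
(P && P) -> (P || Q) = 1/2 -> 1/2 = 1
!P || ((P && P) -> (P || Q)) = 1/2 || 1 = 1
!(!P || ((P && P) -> (P || Q))) = !1 = 0
!!(!P || ((P && P) -> (P || Q))) = !0 = 1
!!!(!P || ((P && P) -> (P || Q))) = !1 = 0
Q || P = 1/2 || 1/2 = 1/2
P || (Q || P) = 1/2 || 1/2 = 1/2
!(P || (Q || P)) = !1/2 = 1/2
!!(P || (Q || P)) = !1/2 = 1/2
!P = !1/2 = 1/2
!!P = !1/2 = 1/2
!Q = !1/2 = 1/2
!!Q = !1/2 = 1/2
!!P -> !!Q = 1/2 -> 1/2 = 1
!!(P || (Q || P)) && (!!P -> !!Q) = 1/2 && 1 = 1/2
!!!(!P || ((P && P) -> (P || Q))) -> (!!(P || (Q || P)) && (!!P -> !!Q)) = 0 -> 1/2 = 1

1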